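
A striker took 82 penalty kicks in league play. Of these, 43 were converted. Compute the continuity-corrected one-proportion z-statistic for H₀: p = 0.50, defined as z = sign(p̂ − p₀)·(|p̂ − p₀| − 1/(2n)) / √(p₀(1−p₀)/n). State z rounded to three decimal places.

z = 0.331

With x = 43 successes in n = 82, p̂ = 0.52439. p̂ − p₀ = 0.024390.
Continuity correction 1/(2n) = 1/164 = 0.006098.
Corrected numerator: |0.024390| − 0.006098 = 0.018292.
SE₀ = √(0.50·0.50/82) = 0.055216.
z = (+)0.018292/0.055216 = 0.331.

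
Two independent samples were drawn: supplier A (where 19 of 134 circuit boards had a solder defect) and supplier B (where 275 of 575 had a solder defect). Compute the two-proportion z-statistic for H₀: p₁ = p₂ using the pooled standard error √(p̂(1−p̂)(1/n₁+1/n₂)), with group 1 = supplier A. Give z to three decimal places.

z = -7.120

p̂₁ = 19/134 = 0.14179, p̂₂ = 275/575 = 0.47826.
Pooling: p̂ = 294/709 = 0.41467.
Pooled SE = √[0.2427185·0.00920182] ≈ 0.047259.
z = -0.33647/0.047259 = -7.120.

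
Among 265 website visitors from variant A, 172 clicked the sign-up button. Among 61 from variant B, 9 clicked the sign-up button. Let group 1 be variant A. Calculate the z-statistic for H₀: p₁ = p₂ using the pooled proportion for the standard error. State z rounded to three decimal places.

p̂₁ = 172/265 = 0.64906, p̂₂ = 9/61 = 0.14754.
Pooling: p̂ = 181/326 = 0.55521.
Pooled SE = √[0.2469513·0.02016703] ≈ 0.070571.
z = 0.50152/0.070571 = 7.107.

z = 7.107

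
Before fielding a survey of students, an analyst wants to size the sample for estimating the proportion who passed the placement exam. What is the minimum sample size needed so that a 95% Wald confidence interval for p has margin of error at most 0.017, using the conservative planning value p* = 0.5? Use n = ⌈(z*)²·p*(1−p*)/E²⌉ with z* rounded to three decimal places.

The 95% critical value is z* = 1.960.
p*(1−p*) = 0.2500.
Required n before rounding: 3.841600 × 0.2500 / 0.017² = 3323.183.
⌈3323.183⌉ = 3324.

n = 3324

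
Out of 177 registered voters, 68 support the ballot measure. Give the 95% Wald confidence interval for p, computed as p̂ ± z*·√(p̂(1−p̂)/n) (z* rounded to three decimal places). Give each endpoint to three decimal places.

(0.313, 0.456)

With x = 68 successes in n = 177, p̂ = 0.38418.
SE = √(p̂(1−p̂)/n) = √(0.236586/177) = 0.036560.
For 95% confidence, z* = 1.960.
Margin = 1.960·0.036560 = 0.07166.
Interval: 0.38418 ± 0.07166 → (0.313, 0.456).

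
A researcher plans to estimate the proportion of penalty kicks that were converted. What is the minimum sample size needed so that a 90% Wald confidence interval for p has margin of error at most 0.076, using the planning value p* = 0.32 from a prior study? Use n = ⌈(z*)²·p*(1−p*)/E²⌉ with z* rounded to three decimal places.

For 90% confidence, z* = 1.645.
p*(1−p*) = 0.32·0.68 = 0.2176.
Required n before rounding: 2.706025 × 0.2176 / 0.076² = 101.944.
Rounding up, n = 102.

n = 102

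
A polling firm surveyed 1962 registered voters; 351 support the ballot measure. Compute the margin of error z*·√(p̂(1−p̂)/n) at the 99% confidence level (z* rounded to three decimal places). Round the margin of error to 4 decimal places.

With x = 351 successes in n = 1962, p̂ = 0.17890.
SE = √(p̂(1−p̂)/n) = √(0.146894/1962) = 0.008653.
z* = 2.576 at the 99% level.
ME = 2.576·0.008653 = 0.0223.

ME = 0.0223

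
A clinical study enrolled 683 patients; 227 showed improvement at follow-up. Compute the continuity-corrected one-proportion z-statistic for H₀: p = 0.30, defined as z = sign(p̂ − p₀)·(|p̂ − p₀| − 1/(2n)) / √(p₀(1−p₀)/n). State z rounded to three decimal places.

p̂ = 227/683 = 0.33236. p̂ − p₀ = 0.032357.
Continuity correction 1/(2n) = 1/1366 = 0.000732.
Corrected numerator: |0.032357| − 0.000732 = 0.031625.
Under H₀, SE = √(p₀(1−p₀)/n) = √(0.30·0.70/683) = √0.000307467 = 0.017535.
z = (+)0.031625/0.017535 = 1.804.

z = 1.804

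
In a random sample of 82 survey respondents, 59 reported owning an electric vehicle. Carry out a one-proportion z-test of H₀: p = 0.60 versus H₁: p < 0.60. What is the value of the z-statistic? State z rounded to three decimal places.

The sample proportion is 59/82 = 0.71951.
Under H₀, SE = √(p₀(1−p₀)/n) = √(0.60·0.40/82) = √0.002926829 = 0.054100.
z = (0.71951 − 0.60)/0.054100 = 0.11951/0.054100 = 2.209.

z = 2.209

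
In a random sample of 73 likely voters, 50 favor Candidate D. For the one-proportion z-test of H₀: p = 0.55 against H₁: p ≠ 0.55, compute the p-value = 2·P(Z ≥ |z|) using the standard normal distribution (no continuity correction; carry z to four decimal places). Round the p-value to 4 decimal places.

p-value = 0.0205

p̂ = 50/73 = 0.68493.
Under H₀, SE = √(p₀(1−p₀)/n) = √(0.55·0.45/73) = √0.003390411 = 0.058227.
Test statistic (full precision, shown to 4 dp): z = (50/73 − 0.55)/SE₀ ≈ 2.3173.
From the standard normal, 2·P(Z ≥ |z|) = 0.0205.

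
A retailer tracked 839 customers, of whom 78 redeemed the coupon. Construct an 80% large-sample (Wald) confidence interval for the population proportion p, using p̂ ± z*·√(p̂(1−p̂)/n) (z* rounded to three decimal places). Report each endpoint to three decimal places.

(0.080, 0.106)

Sample proportion p̂ = 78/839 = 0.09297.
Standard error of p̂: √(0.084325/839) = √0.000100506 = 0.010025.
The 80% critical value is z* = 1.282.
Margin of error: 1.282 × 0.010025 = 0.01285.
Interval: 0.09297 ± 0.01285 → (0.080, 0.106).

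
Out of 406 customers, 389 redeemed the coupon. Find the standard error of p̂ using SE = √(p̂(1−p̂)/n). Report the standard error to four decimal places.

SE = 0.0099

The sample proportion is 389/406 = 0.95813.
p̂(1−p̂) = 0.040117.
SE = √(0.040117/406) = 0.0099.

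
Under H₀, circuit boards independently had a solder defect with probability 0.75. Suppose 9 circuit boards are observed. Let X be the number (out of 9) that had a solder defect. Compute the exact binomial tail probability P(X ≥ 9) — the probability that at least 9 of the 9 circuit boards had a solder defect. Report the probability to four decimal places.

P = 0.0751

X ~ Binomial(n=9, p=0.75).
P(X ≥ 9) = C(9,9)·0.75^9·0.25^0.
= 0.075085 = 0.0751.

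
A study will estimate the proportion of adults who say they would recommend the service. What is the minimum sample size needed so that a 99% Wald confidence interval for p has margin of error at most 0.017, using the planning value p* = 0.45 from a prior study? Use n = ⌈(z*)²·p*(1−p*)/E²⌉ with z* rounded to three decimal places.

The 99% critical value is z* = 2.576.
p*(1−p*) = 0.2475.
(z*)²·p*(1−p*)/E² = 6.635776·0.2475/0.000289 = 5682.888.
Rounding up, n = 5683.

n = 5683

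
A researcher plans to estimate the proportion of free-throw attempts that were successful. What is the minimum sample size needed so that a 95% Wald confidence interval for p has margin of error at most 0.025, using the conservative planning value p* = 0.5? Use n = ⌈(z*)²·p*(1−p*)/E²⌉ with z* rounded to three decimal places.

n = 1537

For 95% confidence, z* = 1.960.
p*(1−p*) = 0.2500.
(z*)²·p*(1−p*)/E² = 3.841600·0.2500/0.000625 = 1536.640.
Rounding up, n = 1537.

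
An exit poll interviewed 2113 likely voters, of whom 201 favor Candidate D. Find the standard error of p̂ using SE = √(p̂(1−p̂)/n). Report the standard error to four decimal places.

SE = 0.0064

The sample proportion is 201/2113 = 0.09513.
p̂(1−p̂) = 0.086080.
SE = √(0.086080/2113) = √0.000040738 = 0.0064.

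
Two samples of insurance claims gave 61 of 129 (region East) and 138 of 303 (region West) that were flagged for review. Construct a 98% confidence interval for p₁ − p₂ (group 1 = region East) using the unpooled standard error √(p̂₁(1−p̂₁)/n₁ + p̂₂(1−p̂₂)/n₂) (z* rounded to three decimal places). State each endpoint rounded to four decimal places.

(-0.1046, 0.1394)

p̂₁ = 61/129 = 0.47287, p̂₂ = 138/303 = 0.45545; p̂₁ − p̂₂ = 0.01742.
SE = √(0.001932278 + 0.000818531) = √0.002750809 = 0.052448.
z* = 2.326 at the 98% level. Margin of error = 0.12199.
So the interval runs from -0.1046 to 0.1394.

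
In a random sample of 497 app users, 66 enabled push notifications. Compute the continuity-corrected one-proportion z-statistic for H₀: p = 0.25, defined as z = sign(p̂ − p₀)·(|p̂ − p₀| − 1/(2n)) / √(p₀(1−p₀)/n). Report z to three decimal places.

The sample proportion is 66/497 = 0.13280. p̂ − p₀ = -0.117203.
1/(2n) = 0.001006.
Corrected numerator: |-0.117203| − 0.001006 = 0.116197.
Null standard error: √(0.25·0.75/497) = √0.000377264 = 0.019423.
z = −0.116197/0.019423 = -5.982.

z = -5.982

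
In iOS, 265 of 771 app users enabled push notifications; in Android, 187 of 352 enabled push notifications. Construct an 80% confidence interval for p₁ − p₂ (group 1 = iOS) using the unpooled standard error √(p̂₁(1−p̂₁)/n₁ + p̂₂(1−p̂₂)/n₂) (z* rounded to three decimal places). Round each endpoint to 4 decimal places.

(-0.2281, -0.1470)

p̂₁ = 0.34371, p̂₂ = 0.53125, so the observed difference is -0.18754.
Unpooled SE = √(p̂₁(1−p̂₁)/n₁ + p̂₂(1−p̂₂)/n₂) = √(0.000292572 + 0.000707453) = 0.031623.
The 80% critical value is z* = 1.282. Margin of error = 0.04054.
So the interval runs from -0.2281 to -0.1470.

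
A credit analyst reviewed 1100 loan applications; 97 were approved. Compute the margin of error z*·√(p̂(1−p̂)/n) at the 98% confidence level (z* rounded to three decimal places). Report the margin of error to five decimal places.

The sample proportion is 97/1100 = 0.08818.
Standard error of p̂: √(0.080406/1100) = √0.000073096 = 0.008550.
For 98% confidence, z* = 2.326.
ME = 2.326·0.008550 = 0.01989.

ME = 0.01989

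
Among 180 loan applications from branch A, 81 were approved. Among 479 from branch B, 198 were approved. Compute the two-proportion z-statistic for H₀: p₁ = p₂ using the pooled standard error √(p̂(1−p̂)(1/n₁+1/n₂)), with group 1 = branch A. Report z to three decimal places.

p̂₁ = 81/180 = 0.45000, p̂₂ = 198/479 = 0.41336.
Pooled p̂ = (81+198)/(180+479) = 279/659 = 0.42337.
Pooled SE = √[0.2441277·0.00764324] ≈ 0.043196.
z = (p̂₁ − p̂₂)/SE = (0.45000 − 0.41336)/0.043196 = 0.03664/0.043196 = 0.848.

z = 0.848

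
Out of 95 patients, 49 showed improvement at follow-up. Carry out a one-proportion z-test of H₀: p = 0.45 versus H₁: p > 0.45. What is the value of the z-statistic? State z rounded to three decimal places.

z = 1.289

Sample proportion p̂ = 49/95 = 0.51579.
Null standard error: √(0.45·0.55/95) = √0.002605263 = 0.051042.
Test statistic: z = 0.06579/0.051042 = 1.289.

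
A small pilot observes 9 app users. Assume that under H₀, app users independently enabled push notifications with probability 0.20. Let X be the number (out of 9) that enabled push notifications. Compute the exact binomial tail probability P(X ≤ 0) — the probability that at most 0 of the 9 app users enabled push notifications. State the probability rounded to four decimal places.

P = 0.1342

X ~ Binomial(n=9, p=0.20).
P(X ≤ 0) = C(9,0)·0.20^0·0.80^9.
= 0.134218 = 0.1342.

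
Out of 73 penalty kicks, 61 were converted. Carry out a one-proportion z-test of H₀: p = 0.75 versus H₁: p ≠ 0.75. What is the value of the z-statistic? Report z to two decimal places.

z = 1.69

The sample proportion is 61/73 = 0.83562.
Under H₀, SE = √(p₀(1−p₀)/n) = √(0.75·0.25/73) = √0.002568493 = 0.050680.
z = (p̂ − p₀)/SE = (0.83562 − 0.75)/0.050680 = 1.69.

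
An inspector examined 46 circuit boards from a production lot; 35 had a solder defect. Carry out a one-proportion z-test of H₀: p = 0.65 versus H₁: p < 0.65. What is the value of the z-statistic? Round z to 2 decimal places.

The sample proportion is 35/46 = 0.76087.
SE₀ = √(0.65·0.35/46) = 0.070325.
z = (p̂ − p₀)/SE = (0.76087 − 0.65)/0.070325 = 1.58.

z = 1.58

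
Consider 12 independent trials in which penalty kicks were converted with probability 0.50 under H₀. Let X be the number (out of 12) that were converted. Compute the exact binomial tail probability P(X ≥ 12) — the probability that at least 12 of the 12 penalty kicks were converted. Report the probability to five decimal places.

P = 0.00024

X ~ Binomial(n=12, p=0.50).
P(X ≥ 12) = C(12,12)·0.50^12·0.50^0.
= 0.000244 = 0.00024.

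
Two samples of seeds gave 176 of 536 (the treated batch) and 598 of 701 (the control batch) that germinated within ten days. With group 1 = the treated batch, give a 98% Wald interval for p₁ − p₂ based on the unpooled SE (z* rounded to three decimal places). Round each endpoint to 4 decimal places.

p̂₁ = 0.32836, p̂₂ = 0.85307, so the observed difference is -0.52471.
SE = √(0.000411454 + 0.000178807) = √0.000590261 = 0.024295.
For 98% confidence, z* = 2.326. Margin = 2.326·0.024295 = 0.05651.
Interval: -0.52471 ± 0.05651 → (-0.5812, -0.4682).

(-0.5812, -0.4682)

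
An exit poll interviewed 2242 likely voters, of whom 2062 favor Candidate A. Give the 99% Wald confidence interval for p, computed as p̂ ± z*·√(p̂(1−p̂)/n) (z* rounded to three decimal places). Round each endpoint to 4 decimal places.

(0.9049, 0.9345)

With x = 2062 successes in n = 2242, p̂ = 0.91971.
SE(p̂) = √(0.91971·0.08029/2242) = 0.005739.
For 99% confidence, z* = 2.576.
Margin of error: 2.576 × 0.005739 = 0.01478.
So the interval runs from 0.9049 to 0.9345.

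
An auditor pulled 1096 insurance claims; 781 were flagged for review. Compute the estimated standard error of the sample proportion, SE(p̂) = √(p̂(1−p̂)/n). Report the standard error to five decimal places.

p̂ = 781/1096 = 0.71259.
p̂(1−p̂) = 0.204805.
Dividing by n and taking the root: √0.000186866 = 0.01367.

SE = 0.01367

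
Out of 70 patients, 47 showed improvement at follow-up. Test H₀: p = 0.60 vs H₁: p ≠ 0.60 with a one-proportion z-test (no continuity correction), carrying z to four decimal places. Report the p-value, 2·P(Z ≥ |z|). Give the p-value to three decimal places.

p-value = 0.223

With x = 47 successes in n = 70, p̂ = 0.67143.
Null standard error: √(0.60·0.40/70) = √0.003428571 = 0.058554.
Test statistic (full precision, shown to 4 dp): z = (47/70 − 0.60)/SE₀ ≈ 1.2199.
p-value = 2·P(Z ≥ |z|) with z = 1.2199 → 0.223.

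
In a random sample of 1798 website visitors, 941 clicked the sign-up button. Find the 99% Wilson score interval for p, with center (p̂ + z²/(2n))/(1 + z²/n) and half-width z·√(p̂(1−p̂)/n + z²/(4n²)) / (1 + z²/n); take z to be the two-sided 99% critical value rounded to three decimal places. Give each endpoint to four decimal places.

(0.4930, 0.5536)

p̂ = 941/1798 = 0.52336; z = 2.576, so z² = 6.635776.
Denominator 1 + z²/n = 1 + 6.635776/1798 = 1.003691.
Adjusted center: (0.52336 + z²/(2n))/1.003691 = 0.52327.
Radicand: p̂(1−p̂)/n + z²/(4n²) = 0.000138740 + 0.000000513 = 0.000139253.
Half-width = 2.576·√0.000139253/1.003691 = 0.03029.
CI: 0.52327 ± 0.03029 = (0.4930, 0.5536).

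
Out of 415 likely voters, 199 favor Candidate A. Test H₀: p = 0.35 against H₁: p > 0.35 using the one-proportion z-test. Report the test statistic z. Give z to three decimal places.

Sample proportion p̂ = 199/415 = 0.47952.
Null standard error: √(0.35·0.65/415) = √0.000548193 = 0.023414.
z = (0.47952 − 0.35)/0.023414 = 0.12952/0.023414 = 5.532.

z = 5.532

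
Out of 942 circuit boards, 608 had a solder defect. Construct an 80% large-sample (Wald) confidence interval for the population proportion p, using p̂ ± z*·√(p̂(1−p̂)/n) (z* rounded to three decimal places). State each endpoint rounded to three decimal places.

(0.625, 0.665)

p̂ = 608/942 = 0.64544.
SE(p̂) = √(0.64544·0.35456/942) = 0.015587.
z* = 1.282 at the 80% level.
Margin of error: 1.282 × 0.015587 = 0.01998.
So the interval runs from 0.625 to 0.665.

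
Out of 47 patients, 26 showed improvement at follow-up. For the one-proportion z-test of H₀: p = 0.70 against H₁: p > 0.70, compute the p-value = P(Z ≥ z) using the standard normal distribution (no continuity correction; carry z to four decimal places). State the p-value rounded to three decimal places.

The sample proportion is 26/47 = 0.55319.
Null standard error: √(0.70·0.30/47) = √0.004468085 = 0.066844.
z = (p̂ − p₀)/SE = (26/47 − 0.70)/0.066844 ≈ -2.1963.
p-value = P(Z ≥ z) with z = -2.1963 → 0.986.

p-value = 0.986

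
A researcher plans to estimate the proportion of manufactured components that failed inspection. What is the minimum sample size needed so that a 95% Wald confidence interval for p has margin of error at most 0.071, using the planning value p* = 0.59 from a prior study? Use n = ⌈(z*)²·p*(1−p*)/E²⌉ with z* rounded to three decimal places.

The 95% critical value is z* = 1.960.
p*(1−p*) = 0.59·0.41 = 0.2419.
Required n before rounding: 3.841600 × 0.2419 / 0.071² = 184.345.
⌈184.345⌉ = 185.

n = 185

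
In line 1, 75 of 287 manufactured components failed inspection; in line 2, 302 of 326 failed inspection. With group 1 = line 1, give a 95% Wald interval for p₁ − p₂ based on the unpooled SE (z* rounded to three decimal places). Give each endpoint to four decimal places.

(-0.7233, -0.6069)

p̂₁ = 0.26132, p̂₂ = 0.92638, so the observed difference is -0.66506.
Unpooled SE = √(p̂₁(1−p̂₁)/n₁ + p̂₂(1−p̂₂)/n₂) = √(0.000672592 + 0.000209202) = 0.029695.
For 95% confidence, z* = 1.960. Margin = 1.960·0.029695 = 0.05820.
So the interval runs from -0.7233 to -0.6069.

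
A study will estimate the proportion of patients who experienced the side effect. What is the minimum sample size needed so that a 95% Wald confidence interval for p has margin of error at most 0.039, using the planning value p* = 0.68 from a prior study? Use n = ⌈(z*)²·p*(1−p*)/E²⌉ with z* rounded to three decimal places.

The 95% critical value is z* = 1.960.
p*(1−p*) = 0.2176.
(z*)²·p*(1−p*)/E² = 3.841600·0.2176/0.001521 = 549.594.
⌈549.594⌉ = 550.

n = 550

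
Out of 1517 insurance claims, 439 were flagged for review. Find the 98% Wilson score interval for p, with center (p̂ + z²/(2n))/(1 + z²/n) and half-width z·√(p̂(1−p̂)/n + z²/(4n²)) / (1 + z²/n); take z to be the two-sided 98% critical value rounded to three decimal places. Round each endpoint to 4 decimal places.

Here p̂ = 439/1517 = 0.28939 and z = 2.326 (z² = 5.410276).
Denominator 1 + z²/n = 1 + 5.410276/1517 = 1.003566.
Adjusted center: (0.28939 + z²/(2n))/1.003566 = 0.29014.
Radicand: p̂(1−p̂)/n + z²/(4n²) = 0.000135558 + 0.000000588 = 0.000136146.
Half-width = z·√(radicand)/denom = 2.326·0.011668/1.003566 = 0.02704.
Interval: 0.29014 ± 0.02704 → (0.2631, 0.3172).

(0.2631, 0.3172)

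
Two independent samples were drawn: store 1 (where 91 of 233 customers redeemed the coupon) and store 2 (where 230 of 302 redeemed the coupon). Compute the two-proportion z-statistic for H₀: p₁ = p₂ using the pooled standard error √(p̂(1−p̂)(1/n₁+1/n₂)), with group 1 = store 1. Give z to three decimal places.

Sample proportions: p̂₁ = 91/233 = 0.39056 and p̂₂ = 230/302 = 0.76159.
Pooling: p̂ = 321/535 = 0.60000.
Pooled SE = √[0.2400000·0.00760310] ≈ 0.042717.
z = -0.37103/0.042717 = -8.686.

z = -8.686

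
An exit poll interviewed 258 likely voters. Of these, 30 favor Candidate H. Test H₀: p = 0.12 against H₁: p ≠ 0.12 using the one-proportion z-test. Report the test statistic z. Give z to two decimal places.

z = -0.18

p̂ = 30/258 = 0.11628.
Null standard error: √(0.12·0.88/258) = √0.000409302 = 0.020231.
z = (p̂ − p₀)/SE = (0.11628 − 0.12)/0.020231 = -0.18.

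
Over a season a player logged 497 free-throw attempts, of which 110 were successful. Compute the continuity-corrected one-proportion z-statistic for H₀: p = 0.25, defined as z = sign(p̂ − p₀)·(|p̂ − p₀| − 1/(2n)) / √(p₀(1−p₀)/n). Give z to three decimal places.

Sample proportion p̂ = 110/497 = 0.22133. p̂ − p₀ = -0.028672.
1/(2n) = 0.001006.
Corrected numerator: |-0.028672| − 0.001006 = 0.027666.
Null standard error: √(0.25·0.75/497) = √0.000377264 = 0.019423.
z = −0.027666/0.019423 = -1.424.

z = -1.424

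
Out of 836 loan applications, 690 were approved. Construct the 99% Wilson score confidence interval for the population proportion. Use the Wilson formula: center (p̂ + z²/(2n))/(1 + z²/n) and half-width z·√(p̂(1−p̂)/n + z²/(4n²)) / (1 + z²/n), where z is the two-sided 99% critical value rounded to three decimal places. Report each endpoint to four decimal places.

Here p̂ = 690/836 = 0.82536 and z = 2.576 (z² = 6.635776).
1 + z²/n = 1.007938.
Adjusted center: (0.82536 + z²/(2n))/1.007938 = 0.82280.
Radicand: p̂(1−p̂)/n + z²/(4n²) = 0.000172418 + 0.000002374 = 0.000174792.
Half-width = z·√(radicand)/denom = 2.576·0.013221/1.007938 = 0.03379.
CI: 0.82280 ± 0.03379 = (0.7890, 0.8566).

(0.7890, 0.8566)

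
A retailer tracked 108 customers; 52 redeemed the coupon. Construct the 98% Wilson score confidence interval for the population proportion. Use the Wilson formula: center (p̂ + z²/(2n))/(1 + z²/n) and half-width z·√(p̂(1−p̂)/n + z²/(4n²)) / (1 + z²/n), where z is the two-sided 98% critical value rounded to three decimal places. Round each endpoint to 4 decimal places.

(0.3732, 0.5915)

p̂ = 52/108 = 0.48148; z = 2.326, so z² = 5.410276.
Denominator 1 + z²/n = 1 + 5.410276/108 = 1.050095.
Adjusted center: (0.48148 + z²/(2n))/1.050095 = 0.48236.
Radicand: p̂(1−p̂)/n + z²/(4n²) = 0.002311639 + 0.000115961 = 0.002427600.
Half-width = z·√(radicand)/denom = 2.326·0.049271/1.050095 = 0.10914.
So the interval runs from 0.3732 to 0.5915.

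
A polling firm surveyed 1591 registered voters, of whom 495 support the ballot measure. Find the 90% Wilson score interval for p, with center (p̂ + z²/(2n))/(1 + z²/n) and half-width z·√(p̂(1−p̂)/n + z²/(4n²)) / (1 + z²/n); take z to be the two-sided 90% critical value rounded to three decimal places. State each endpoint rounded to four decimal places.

(0.2924, 0.3305)

p̂ = 495/1591 = 0.31113; z = 1.645, so z² = 2.706025.
1 + z²/n = 1.001701.
Center = (0.31113 + 0.000850)/1.001701 = 0.31145.
Radicand: p̂(1−p̂)/n + z²/(4n²) = 0.000134712 + 0.000000267 = 0.000134979.
Half-width = z·√(radicand)/denom = 1.645·0.011618/1.001701 = 0.01908.
So the interval runs from 0.2924 to 0.3305.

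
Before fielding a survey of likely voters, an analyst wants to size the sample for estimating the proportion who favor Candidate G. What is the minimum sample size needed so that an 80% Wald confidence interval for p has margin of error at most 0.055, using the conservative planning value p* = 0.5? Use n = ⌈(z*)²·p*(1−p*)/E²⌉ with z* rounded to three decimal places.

n = 136

z* = 1.282 at the 80% level.
p*(1−p*) = 0.2500.
Required n before rounding: 1.643524 × 0.2500 / 0.055² = 135.828.
⌈135.828⌉ = 136.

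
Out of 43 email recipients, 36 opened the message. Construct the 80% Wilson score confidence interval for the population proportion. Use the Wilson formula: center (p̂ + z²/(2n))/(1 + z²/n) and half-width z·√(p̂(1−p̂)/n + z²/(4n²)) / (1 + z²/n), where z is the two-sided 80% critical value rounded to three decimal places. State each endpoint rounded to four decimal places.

(0.7529, 0.8967)

Here p̂ = 36/43 = 0.83721 and z = 1.282 (z² = 1.643524).
Denominator 1 + z²/n = 1 + 1.643524/43 = 1.038221.
Center = (0.83721 + 0.019111)/1.038221 = 0.82480.
Radicand: p̂(1−p̂)/n + z²/(4n²) = 0.003169532 + 0.000222218 = 0.003391750.
Half-width = z·√(radicand)/denom = 1.282·0.058239/1.038221 = 0.07191.
So the interval runs from 0.7529 to 0.8967.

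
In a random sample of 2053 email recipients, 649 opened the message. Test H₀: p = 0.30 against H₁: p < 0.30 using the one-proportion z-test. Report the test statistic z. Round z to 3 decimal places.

z = 1.594

p̂ = 649/2053 = 0.31612.
SE₀ = √(0.30·0.70/2053) = 0.010114.
z = (0.31612 − 0.30)/0.010114 = 0.01612/0.010114 = 1.594.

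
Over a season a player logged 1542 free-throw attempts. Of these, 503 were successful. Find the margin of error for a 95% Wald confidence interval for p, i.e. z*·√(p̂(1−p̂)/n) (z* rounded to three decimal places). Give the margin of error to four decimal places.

p̂ = 503/1542 = 0.32620.
Standard error of p̂: √(0.219793/1542) = √0.000142538 = 0.011939.
The 95% critical value is z* = 1.960.
Margin of error = z*·SE = 1.960 × 0.011939 = 0.0234.

ME = 0.0234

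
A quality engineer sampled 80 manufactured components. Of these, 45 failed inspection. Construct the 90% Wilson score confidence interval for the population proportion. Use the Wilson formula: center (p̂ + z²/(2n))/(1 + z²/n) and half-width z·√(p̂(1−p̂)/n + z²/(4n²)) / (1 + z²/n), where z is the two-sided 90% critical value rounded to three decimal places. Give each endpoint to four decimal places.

(0.4707, 0.6502)

Here p̂ = 45/80 = 0.56250 and z = 1.645 (z² = 2.706025).
1 + z²/n = 1.033825.
Center = (0.56250 + 0.016913)/1.033825 = 0.56046.
Radicand: p̂(1−p̂)/n + z²/(4n²) = 0.003076172 + 0.000105704 = 0.003181876.
Half-width = 1.645·√0.003181876/1.033825 = 0.08976.
Interval: 0.56046 ± 0.08976 → (0.4707, 0.6502).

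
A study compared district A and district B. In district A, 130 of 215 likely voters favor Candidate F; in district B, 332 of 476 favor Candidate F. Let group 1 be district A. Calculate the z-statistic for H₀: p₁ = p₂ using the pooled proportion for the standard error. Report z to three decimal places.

z = -2.400

p̂₁ = 130/215 = 0.60465, p̂₂ = 332/476 = 0.69748.
Pooled p̂ = (130+332)/(215+476) = 462/691 = 0.66860.
Pooled SE = √[0.2215753·0.00675200] ≈ 0.038679.
z = (p̂₁ − p̂₂)/SE = (0.60465 − 0.69748)/0.038679 = -0.09283/0.038679 = -2.400.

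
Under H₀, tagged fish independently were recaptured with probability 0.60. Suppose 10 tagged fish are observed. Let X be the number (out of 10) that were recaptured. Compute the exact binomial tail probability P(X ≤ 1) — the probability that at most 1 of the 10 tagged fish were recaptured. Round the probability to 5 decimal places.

X ~ Binomial(n=10, p=0.60).
P(X ≤ 1) = C(10,0)·0.60^0·0.40^10 + C(10,1)·0.60^1·0.40^9.
= 0.000105 + 0.001573 = 0.00168.

P = 0.00168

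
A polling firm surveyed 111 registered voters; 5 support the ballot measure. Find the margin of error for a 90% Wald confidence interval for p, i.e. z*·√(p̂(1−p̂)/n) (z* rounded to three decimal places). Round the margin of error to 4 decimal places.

ME = 0.0324

The sample proportion is 5/111 = 0.04505.
SE(p̂) = √(0.04505·0.95495/111) = 0.019686.
The 90% critical value is z* = 1.645.
Margin of error = z*·SE = 1.645 × 0.019686 = 0.0324.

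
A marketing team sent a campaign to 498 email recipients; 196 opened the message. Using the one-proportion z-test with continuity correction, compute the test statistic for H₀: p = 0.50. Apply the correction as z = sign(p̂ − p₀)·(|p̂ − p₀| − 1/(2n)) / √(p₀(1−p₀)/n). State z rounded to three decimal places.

z = -4.705

The sample proportion is 196/498 = 0.39357. p̂ − p₀ = -0.106426.
1/(2n) = 0.001004.
Corrected numerator: |-0.106426| − 0.001004 = 0.105422.
Under H₀, SE = √(p₀(1−p₀)/n) = √(0.50·0.50/498) = √0.000502008 = 0.022406.
z = −0.105422/0.022406 = -4.705.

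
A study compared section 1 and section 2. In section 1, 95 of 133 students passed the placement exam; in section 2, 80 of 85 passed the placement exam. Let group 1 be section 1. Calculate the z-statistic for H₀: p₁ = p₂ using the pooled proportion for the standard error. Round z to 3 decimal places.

z = -4.106

p̂₁ = 95/133 = 0.71429, p̂₂ = 80/85 = 0.94118.
Pooling: p̂ = 175/218 = 0.80275.
SE = √[p̂(1−p̂)(1/n₁+1/n₂)] = √[0.80275·0.19725·(1/133+1/85)] ≈ 0.055257.
z = -0.22689/0.055257 = -4.106.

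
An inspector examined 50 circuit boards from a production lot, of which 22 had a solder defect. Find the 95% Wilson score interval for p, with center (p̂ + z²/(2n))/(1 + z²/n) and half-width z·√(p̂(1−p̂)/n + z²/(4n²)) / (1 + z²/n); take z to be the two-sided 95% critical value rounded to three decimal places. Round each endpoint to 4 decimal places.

(0.3116, 0.5769)

Here p̂ = 22/50 = 0.44000 and z = 1.960 (z² = 3.841600).
1 + z²/n = 1.076832.
Center = (0.44000 + 0.038416)/1.076832 = 0.44428.
Radicand: p̂(1−p̂)/n + z²/(4n²) = 0.004928000 + 0.000384160 = 0.005312160.
Half-width = z·√(radicand)/denom = 1.960·0.072885/1.076832 = 0.13266.
CI: 0.44428 ± 0.13266 = (0.3116, 0.5769).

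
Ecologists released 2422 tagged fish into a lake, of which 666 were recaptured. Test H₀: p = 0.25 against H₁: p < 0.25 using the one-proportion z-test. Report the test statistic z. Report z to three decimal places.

z = 2.839

The sample proportion is 666/2422 = 0.27498.
Under H₀, SE = √(p₀(1−p₀)/n) = √(0.25·0.75/2422) = √0.000077415 = 0.008799.
Test statistic: z = 0.02498/0.008799 = 2.839.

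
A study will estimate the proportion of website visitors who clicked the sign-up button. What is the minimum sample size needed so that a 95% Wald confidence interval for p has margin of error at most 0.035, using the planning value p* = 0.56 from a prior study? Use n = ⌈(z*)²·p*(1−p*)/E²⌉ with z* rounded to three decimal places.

z* = 1.960 at the 95% level.
p*(1−p*) = 0.56·0.44 = 0.2464.
(z*)²·p*(1−p*)/E² = 3.841600·0.2464/0.001225 = 772.710.
⌈772.710⌉ = 773.

n = 773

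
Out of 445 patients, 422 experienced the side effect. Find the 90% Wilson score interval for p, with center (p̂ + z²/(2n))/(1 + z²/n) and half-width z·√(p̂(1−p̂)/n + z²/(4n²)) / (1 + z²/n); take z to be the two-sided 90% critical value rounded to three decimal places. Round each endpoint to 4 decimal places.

(0.9282, 0.9630)

p̂ = 422/445 = 0.94831; z = 1.645, so z² = 2.706025.
1 + z²/n = 1.006081.
Adjusted center: (0.94831 + z²/(2n))/1.006081 = 0.94560.
Radicand: p̂(1−p̂)/n + z²/(4n²) = 0.000110144 + 0.000003416 = 0.000113560.
Half-width = 1.645·√0.000113560/1.006081 = 0.01742.
CI: 0.94560 ± 0.01742 = (0.9282, 0.9630).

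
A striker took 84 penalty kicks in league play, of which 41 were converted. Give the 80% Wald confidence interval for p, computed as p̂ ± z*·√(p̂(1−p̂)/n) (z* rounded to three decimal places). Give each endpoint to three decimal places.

p̂ = 41/84 = 0.48810.
SE = √(p̂(1−p̂)/n) = √(0.249858/84) = 0.054539.
The 80% critical value is z* = 1.282.
Margin of error: 1.282 × 0.054539 = 0.06992.
Interval: 0.48810 ± 0.06992 → (0.418, 0.558).

(0.418, 0.558)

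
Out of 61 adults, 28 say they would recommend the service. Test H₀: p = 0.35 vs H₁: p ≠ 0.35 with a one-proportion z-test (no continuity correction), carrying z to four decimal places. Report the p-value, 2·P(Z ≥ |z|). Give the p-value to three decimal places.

p-value = 0.074

The sample proportion is 28/61 = 0.45902.
Null standard error: √(0.35·0.65/61) = √0.003729508 = 0.061070.
Test statistic (full precision, shown to 4 dp): z = (28/61 − 0.35)/SE₀ ≈ 1.7851.
From the standard normal, 2·P(Z ≥ |z|) = 0.074.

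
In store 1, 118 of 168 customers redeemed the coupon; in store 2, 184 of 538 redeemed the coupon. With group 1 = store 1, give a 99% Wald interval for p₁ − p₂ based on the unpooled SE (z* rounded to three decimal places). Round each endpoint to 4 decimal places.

(0.2553, 0.4654)

p̂₁ = 118/168 = 0.70238, p̂₂ = 184/538 = 0.34201; p̂₁ − p̂₂ = 0.36037.
SE = √(0.001244297 + 0.000418287) = √0.001662584 = 0.040775.
For 99% confidence, z* = 2.576. Margin of error = 0.10504.
So the interval runs from 0.2553 to 0.4654.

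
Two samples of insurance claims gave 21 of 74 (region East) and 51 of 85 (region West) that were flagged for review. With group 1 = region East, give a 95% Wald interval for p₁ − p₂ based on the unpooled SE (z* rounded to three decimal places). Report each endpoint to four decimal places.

p̂₁ = 21/74 = 0.28378, p̂₂ = 51/85 = 0.60000; p̂₁ − p̂₂ = -0.31622.
SE = √(0.002746629 + 0.002823529) = √0.005570158 = 0.074633.
z* = 1.960 at the 95% level. Margin = 1.960·0.074633 = 0.14628.
Interval: -0.31622 ± 0.14628 → (-0.4625, -0.1699).

(-0.4625, -0.1699)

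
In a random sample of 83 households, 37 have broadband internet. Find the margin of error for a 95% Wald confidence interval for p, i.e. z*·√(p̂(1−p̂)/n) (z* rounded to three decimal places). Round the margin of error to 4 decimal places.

With x = 37 successes in n = 83, p̂ = 0.44578.
SE = √(p̂(1−p̂)/n) = √(0.247061/83) = 0.054559.
z* = 1.960 at the 95% level.
Margin of error = z*·SE = 1.960 × 0.054559 = 0.1069.

ME = 0.1069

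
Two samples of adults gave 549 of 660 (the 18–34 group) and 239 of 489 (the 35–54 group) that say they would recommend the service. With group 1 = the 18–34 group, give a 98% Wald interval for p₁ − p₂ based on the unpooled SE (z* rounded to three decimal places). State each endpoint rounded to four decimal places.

(0.2805, 0.4056)

p̂₁ = 0.83182, p̂₂ = 0.48875, so the observed difference is 0.34307.
Unpooled SE = √(p̂₁(1−p̂₁)/n₁ + p̂₂(1−p̂₂)/n₂) = √(0.000211965 + 0.000510989) = 0.026888.
For 98% confidence, z* = 2.326. Margin = 2.326·0.026888 = 0.06254.
CI: 0.34307 ± 0.06254 = (0.2805, 0.4056).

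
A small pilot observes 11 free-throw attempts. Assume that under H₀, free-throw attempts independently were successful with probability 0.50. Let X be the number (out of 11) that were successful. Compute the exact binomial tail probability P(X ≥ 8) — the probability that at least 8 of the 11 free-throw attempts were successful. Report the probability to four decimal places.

X ~ Binomial(n=11, p=0.50).
P(X ≥ 8) = C(11,8)·0.50^8·0.50^3 + C(11,9)·0.50^9·0.50^2 + C(11,10)·0.50^10·0.50^1 + C(11,11)·0.50^11·0.50^0.
= 0.080566 + 0.026855 + 0.005371 + 0.000488 = 0.1133.

P = 0.1133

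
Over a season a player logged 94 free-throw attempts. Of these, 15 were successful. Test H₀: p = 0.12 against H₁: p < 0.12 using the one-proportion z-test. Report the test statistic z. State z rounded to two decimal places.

The sample proportion is 15/94 = 0.15957.
Null standard error: √(0.12·0.88/94) = √0.001123404 = 0.033517.
z = (0.15957 − 0.12)/0.033517 = 0.03957/0.033517 = 1.18.

z = 1.18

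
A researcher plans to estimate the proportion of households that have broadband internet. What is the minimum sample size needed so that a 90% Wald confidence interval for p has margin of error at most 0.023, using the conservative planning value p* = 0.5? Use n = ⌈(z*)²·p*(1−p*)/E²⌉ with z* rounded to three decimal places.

n = 1279

For 90% confidence, z* = 1.645.
p*(1−p*) = 0.2500.
Required n before rounding: 2.706025 × 0.2500 / 0.023² = 1278.840.
⌈1278.840⌉ = 1279.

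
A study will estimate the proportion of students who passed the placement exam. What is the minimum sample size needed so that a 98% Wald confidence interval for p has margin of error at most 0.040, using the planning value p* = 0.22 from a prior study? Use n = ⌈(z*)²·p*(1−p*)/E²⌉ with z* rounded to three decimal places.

n = 581

For 98% confidence, z* = 2.326.
p*(1−p*) = 0.22·0.78 = 0.1716.
(z*)²·p*(1−p*)/E² = 5.410276·0.1716/0.001600 = 580.252.
Rounding up, n = 581.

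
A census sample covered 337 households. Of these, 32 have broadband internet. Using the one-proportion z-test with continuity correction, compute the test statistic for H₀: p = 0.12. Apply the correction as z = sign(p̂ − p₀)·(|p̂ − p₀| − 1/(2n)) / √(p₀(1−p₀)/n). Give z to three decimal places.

z = -1.331

With x = 32 successes in n = 337, p̂ = 0.09496. p̂ − p₀ = -0.025045.
1/(2n) = 0.001484.
Corrected numerator: |-0.025045| − 0.001484 = 0.023561.
Null standard error: √(0.12·0.88/337) = √0.000313353 = 0.017702.
z = (−)0.023561/0.017702 = -1.331.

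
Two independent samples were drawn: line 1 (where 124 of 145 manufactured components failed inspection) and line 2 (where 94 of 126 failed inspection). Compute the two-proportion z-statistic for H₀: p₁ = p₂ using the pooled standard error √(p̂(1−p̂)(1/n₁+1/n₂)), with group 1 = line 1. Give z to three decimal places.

z = 2.259

p̂₁ = 124/145 = 0.85517, p̂₂ = 94/126 = 0.74603.
Pooled p̂ = (124+94)/(145+126) = 218/271 = 0.80443.
Pooled SE = √[0.1573236·0.01483306] ≈ 0.048307.
z = (p̂₁ − p̂₂)/SE = (0.85517 − 0.74603)/0.048307 = 0.10914/0.048307 = 2.259.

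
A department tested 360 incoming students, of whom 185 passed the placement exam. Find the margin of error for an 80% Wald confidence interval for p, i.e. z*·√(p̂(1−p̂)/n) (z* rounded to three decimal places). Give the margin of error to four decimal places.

ME = 0.0338

The sample proportion is 185/360 = 0.51389.
Standard error of p̂: √(0.249807/360) = √0.000693909 = 0.026342.
z* = 1.282 at the 80% level.
Margin of error = z*·SE = 1.282 × 0.026342 = 0.0338.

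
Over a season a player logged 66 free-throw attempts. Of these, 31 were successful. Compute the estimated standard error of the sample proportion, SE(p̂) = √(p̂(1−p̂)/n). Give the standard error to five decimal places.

The sample proportion is 31/66 = 0.46970.
p̂(1−p̂) = 0.46970·0.53030 = 0.249082.
SE = √(0.249082/66) = 0.06143.

SE = 0.06143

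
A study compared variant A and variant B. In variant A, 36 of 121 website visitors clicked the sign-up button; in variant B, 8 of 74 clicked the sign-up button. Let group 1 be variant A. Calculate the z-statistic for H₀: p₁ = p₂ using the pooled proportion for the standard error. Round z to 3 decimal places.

z = 3.071

Sample proportions: p̂₁ = 36/121 = 0.29752 and p̂₂ = 8/74 = 0.10811.
Pooled p̂ = (36+8)/(121+74) = 44/195 = 0.22564.
SE = √[p̂(1−p̂)(1/n₁+1/n₂)] = √[0.22564·0.77436·(1/121+1/74)] ≈ 0.061686.
z = 0.18941/0.061686 = 3.071.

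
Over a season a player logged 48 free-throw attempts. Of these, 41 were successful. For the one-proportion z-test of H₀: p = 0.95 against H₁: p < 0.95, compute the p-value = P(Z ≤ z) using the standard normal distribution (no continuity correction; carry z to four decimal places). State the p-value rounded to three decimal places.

p-value = 0.001

The sample proportion is 41/48 = 0.85417.
Null standard error: √(0.95·0.05/48) = √0.000989583 = 0.031458.
z = (p̂ − p₀)/SE = (41/48 − 0.95)/0.031458 ≈ -3.0464.
p-value = P(Z ≤ z) with z = -3.0464 → 0.001.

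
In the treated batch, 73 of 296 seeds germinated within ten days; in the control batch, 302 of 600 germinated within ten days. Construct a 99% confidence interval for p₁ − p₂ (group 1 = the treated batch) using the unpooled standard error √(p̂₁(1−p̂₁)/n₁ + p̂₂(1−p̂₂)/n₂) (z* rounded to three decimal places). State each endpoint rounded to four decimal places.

p̂₁ = 73/296 = 0.24662, p̂₂ = 302/600 = 0.50333; p̂₁ − p̂₂ = -0.25671.
SE = √(0.000627701 + 0.000416648) = √0.001044349 = 0.032316.
The 99% critical value is z* = 2.576. Margin of error = 0.08325.
CI: -0.25671 ± 0.08325 = (-0.3400, -0.1735).

(-0.3400, -0.1735)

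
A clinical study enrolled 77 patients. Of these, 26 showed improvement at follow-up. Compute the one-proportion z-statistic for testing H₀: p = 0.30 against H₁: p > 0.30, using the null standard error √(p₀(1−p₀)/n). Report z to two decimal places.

With x = 26 successes in n = 77, p̂ = 0.33766.
Null standard error: √(0.30·0.70/77) = √0.002727273 = 0.052223.
Test statistic: z = 0.03766/0.052223 = 0.72.

z = 0.72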